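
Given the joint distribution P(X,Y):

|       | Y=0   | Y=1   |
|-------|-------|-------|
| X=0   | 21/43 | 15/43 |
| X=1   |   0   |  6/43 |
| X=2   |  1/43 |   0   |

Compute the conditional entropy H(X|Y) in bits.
0.5580 bits

H(X|Y) = H(X,Y) - H(Y)

H(X,Y) = -Σ_{x,y} P(x,y) log₂ P(x,y). Per-cell terms -P(x,y)·log₂P(x,y):
  X=0: 0.50495, 0.53001
  X=1: 0.00000, 0.39646
  X=2: 0.12619, 0.00000
  (cells with P = 0 contribute 0)
Sum of the 6 terms: H(X,Y) = 1.5576 bits

Marginal of Y (column sums):
  P(Y=0) = 21/43 + 0 + 1/43 = 22/43
  P(Y=1) = 15/43 + 6/43 + 0 = 21/43
H(Y) = -[(22/43)·log₂(22/43) + (21/43)·log₂(21/43)]
  = 0.49466 + 0.50495 = 0.9996 bits

H(X|Y) = H(X,Y) - H(Y) = 1.5576 - 0.9996 = 0.5580 bits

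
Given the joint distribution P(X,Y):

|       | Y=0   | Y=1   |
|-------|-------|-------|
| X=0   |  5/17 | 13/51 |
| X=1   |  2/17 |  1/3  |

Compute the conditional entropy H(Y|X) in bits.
0.9204 bits

H(Y|X) = H(X,Y) - H(X)

H(X,Y) = -Σ_{x,y} P(x,y) log₂ P(x,y). Per-cell terms -P(x,y)·log₂P(x,y):
  X=0: 0.519275, 0.502663
  X=1: 0.363231, 0.528321
Sum of the 4 terms: H(X,Y) = 1.91349 bits

Marginal of X (row sums):
  P(X=0) = 5/17 + 13/51 = 28/51
  P(X=1) = 2/17 + 1/3 = 23/51
H(X) = -[(28/51)·log₂(28/51) + (23/51)·log₂(23/51)]
  = 0.474941 + 0.518115 = 0.99306 bits

H(Y|X) = H(X,Y) - H(X) = 1.91349 - 0.99306 = 0.9204 bits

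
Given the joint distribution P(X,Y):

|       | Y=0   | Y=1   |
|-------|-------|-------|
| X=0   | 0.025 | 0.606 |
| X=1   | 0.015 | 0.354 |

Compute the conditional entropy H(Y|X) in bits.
0.2423 bits

H(Y|X) = H(X,Y) - H(X)

H(X,Y) = -Σ_{x,y} P(x,y) log₂ P(x,y). Per-cell terms -P(x,y)·log₂P(x,y):
  X=0: 0.1330, 0.4379
  X=1: 0.0909, 0.5304
Sum of the 4 terms: H(X,Y) = 1.1922 bits

Marginal of X (row sums):
  P(X=0) = 0.025 + 0.606 = 0.631
  P(X=1) = 0.015 + 0.354 = 0.369
H(X) = -[0.631·log₂(0.631) + 0.369·log₂(0.369)]
  = 0.4192 + 0.5307 = 0.9499 bits

H(Y|X) = H(X,Y) - H(X) = 1.1922 - 0.9499 = 0.2423 bits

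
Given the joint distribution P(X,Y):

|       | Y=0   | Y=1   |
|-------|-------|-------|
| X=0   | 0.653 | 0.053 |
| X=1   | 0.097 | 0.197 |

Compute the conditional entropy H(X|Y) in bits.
0.6030 bits

H(X|Y) = H(X,Y) - H(Y)

H(X,Y) = -Σ_{x,y} P(x,y) log₂ P(x,y). Per-cell terms -P(x,y)·log₂P(x,y):
  X=0: 0.4015, 0.2246
  X=1: 0.3265, 0.4617
Sum of the 4 terms: H(X,Y) = 1.4143 bits

Marginal of Y (column sums):
  P(Y=0) = 0.653 + 0.097 = 0.750
  P(Y=1) = 0.053 + 0.197 = 0.250
H(Y) = -[0.750·log₂(0.750) + 0.250·log₂(0.250)]
  = 0.3113 + 0.5000 = 0.8113 bits

H(X|Y) = H(X,Y) - H(Y) = 1.4143 - 0.8113 = 0.6030 bits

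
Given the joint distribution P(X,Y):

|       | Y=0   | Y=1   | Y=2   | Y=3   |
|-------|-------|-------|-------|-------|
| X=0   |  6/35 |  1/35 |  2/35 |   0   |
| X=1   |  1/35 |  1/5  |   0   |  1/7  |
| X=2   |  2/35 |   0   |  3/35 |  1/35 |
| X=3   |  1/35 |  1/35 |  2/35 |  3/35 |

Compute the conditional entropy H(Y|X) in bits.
1.4147 bits

H(Y|X) = H(X,Y) - H(X)

H(X,Y) = -Σ_{x,y} P(x,y) log₂ P(x,y). Per-cell terms -P(x,y)·log₂P(x,y):
  X=0: 0.43617, 0.14655, 0.23596, 0.00000
  X=1: 0.14655, 0.46439, 0.00000, 0.40105
  X=2: 0.23596, 0.00000, 0.30380, 0.14655
  X=3: 0.14655, 0.14655, 0.23596, 0.30380
  (cells with P = 0 contribute 0)
Sum of the 16 terms: H(X,Y) = 3.3498 bits

Marginal of X (row sums):
  P(X=0) = 6/35 + 1/35 + 2/35 + 0 = 9/35
  P(X=1) = 1/35 + 1/5 + 0 + 1/7 = 13/35
  P(X=2) = 2/35 + 0 + 3/35 + 1/35 = 6/35
  P(X=3) = 1/35 + 1/35 + 2/35 + 3/35 = 1/5
H(X) = -[(9/35)·log₂(9/35) + (13/35)·log₂(13/35) + (6/35)·log₂(6/35) + (1/5)·log₂(1/5)]
  = 0.50383 + 0.53071 + 0.43617 + 0.46439 = 1.9351 bits

H(Y|X) = H(X,Y) - H(X) = 3.3498 - 1.9351 = 1.4147 bits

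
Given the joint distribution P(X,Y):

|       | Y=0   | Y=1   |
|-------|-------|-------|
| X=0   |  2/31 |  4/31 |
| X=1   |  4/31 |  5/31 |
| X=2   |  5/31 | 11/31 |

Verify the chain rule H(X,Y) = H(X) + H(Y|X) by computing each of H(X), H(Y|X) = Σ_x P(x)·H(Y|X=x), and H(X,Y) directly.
H(X) = 1.4691 bits, H(Y|X) = 0.9279 bits, H(X,Y) = 2.3970 bits

Marginal of X (row sums):
  P(X=0) = 2/31 + 4/31 = 6/31
  P(X=1) = 4/31 + 5/31 = 9/31
  P(X=2) = 5/31 + 11/31 = 16/31
H(X) = -[(6/31)·log₂(6/31) + (9/31)·log₂(9/31) + (16/31)·log₂(16/31)]
  = 0.45856 + 0.51801 + 0.49249 = 1.4691 bits

H(Y|X) = Σ_x P(x)·H(Y|X=x):
  X=0: P(X=0) = 6/31, P(Y|X=0) = (1/3, 2/3) → H(Y|X=0) = 0.91830
  X=1: P(X=1) = 9/31, P(Y|X=1) = (4/9, 5/9) → H(Y|X=1) = 0.99108
  X=2: P(X=2) = 16/31, P(Y|X=2) = (5/16, 11/16) → H(Y|X=2) = 0.89604
H(Y|X) = (6/31)·0.91830 + (9/31)·0.99108 + (16/31)·0.89604 = 0.9279 bits

H(X,Y) = -Σ_{x,y} P(x,y) log₂ P(x,y). Per-cell terms -P(x,y)·log₂P(x,y):
  X=0: 0.25511, 0.38119
  X=1: 0.38119, 0.42456
  X=2: 0.42456, 0.53040
Sum of the 6 terms: H(X,Y) = 2.3970 bits

Chain rule check:
  H(X) + H(Y|X) = 1.4691 + 0.9279 = 2.3970 bits
  H(X,Y) = 2.3970 bits
✓ Chain rule verified.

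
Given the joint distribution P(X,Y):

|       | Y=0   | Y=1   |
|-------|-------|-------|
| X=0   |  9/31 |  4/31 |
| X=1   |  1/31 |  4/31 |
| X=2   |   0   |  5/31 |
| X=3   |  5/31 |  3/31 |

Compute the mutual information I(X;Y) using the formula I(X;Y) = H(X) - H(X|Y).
0.2631 bits

I(X;Y) = H(X) - H(X|Y)

Marginal of X (row sums):
  P(X=0) = 9/31 + 4/31 = 13/31
  P(X=1) = 1/31 + 4/31 = 5/31
  P(X=2) = 0 + 5/31 = 5/31
  P(X=3) = 5/31 + 3/31 = 8/31
H(X) = -[(13/31)·log₂(13/31) + (5/31)·log₂(5/31) + (5/31)·log₂(5/31) + (8/31)·log₂(8/31)]
  = 0.525769 + 0.424559 + 0.424559 + 0.504309 = 1.87920 bits

Marginal of Y (column sums):
  P(Y=0) = 9/31 + 1/31 + 0 + 5/31 = 15/31
  P(Y=1) = 4/31 + 4/31 + 5/31 + 3/31 = 16/31
H(X|Y) = Σ_y P(y)·H(X|Y=y):
  Y=0: P(Y=0) = 15/31, P(X|Y=0) = (3/5, 1/15, 0, 1/3) → H(X|Y=0) = 1.230960
  Y=1: P(Y=1) = 16/31, P(X|Y=1) = (1/4, 1/4, 5/16, 3/16) → H(X|Y=1) = 1.977217
H(X|Y) = (15/31)·1.230960 + (16/31)·1.977217 = 1.61612 bits

I(X;Y) = H(X) - H(X|Y) = 1.87920 - 1.61612 = 0.2631 bits

Cross-check via I(X;Y) = H(X) + H(Y) - H(X,Y): computing H(Y) from the column sums and H(X,Y) from the 8 cells in the same way gives H(Y) = 0.99925 bits and H(X,Y) = 2.61537 bits, so
I(X;Y) = 1.87920 + 0.99925 - 2.61537 = 0.2631 bits ✓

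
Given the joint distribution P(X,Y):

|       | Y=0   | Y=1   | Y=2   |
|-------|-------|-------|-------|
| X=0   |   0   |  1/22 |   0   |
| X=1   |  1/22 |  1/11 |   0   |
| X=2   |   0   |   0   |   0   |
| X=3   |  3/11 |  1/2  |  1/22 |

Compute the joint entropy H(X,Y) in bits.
1.9338 bits

H(X,Y) = -Σ_{x,y} P(x,y) log₂ P(x,y). Per-cell terms -P(x,y)·log₂P(x,y):
  X=0: 0.0000, 0.2027, 0.0000
  X=1: 0.2027, 0.3145, 0.0000
  X=2: 0.0000, 0.0000, 0.0000
  X=3: 0.5112, 0.5000, 0.2027
  (cells with P = 0 contribute 0)
Sum of the 12 terms: H(X,Y) = 1.9338 bits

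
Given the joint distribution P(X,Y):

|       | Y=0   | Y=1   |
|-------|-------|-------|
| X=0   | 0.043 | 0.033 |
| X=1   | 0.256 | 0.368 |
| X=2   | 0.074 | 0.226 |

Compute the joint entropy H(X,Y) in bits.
2.1545 bits

H(X,Y) = -Σ_{x,y} P(x,y) log₂ P(x,y). Per-cell terms -P(x,y)·log₂P(x,y):
  X=0: 0.19520, 0.16241
  X=1: 0.50324, 0.53074
  X=2: 0.27797, 0.48491
Sum of the 6 terms: H(X,Y) = 2.1545 bits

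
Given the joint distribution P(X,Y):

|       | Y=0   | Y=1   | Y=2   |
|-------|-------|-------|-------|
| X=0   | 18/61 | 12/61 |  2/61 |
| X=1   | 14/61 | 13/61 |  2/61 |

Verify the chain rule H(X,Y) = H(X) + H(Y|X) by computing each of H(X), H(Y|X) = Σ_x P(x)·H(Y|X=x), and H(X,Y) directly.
H(X) = 0.9983 bits, H(Y|X) = 1.2688 bits, H(X,Y) = 2.2670 bits

Marginal of X (row sums):
  P(X=0) = 18/61 + 12/61 + 2/61 = 32/61
  P(X=1) = 14/61 + 13/61 + 2/61 = 29/61
H(X) = -[(32/61)·log₂(32/61) + (29/61)·log₂(29/61)]
  = 0.48826 + 0.51000 = 0.9983 bits

H(Y|X) = Σ_x P(x)·H(Y|X=x):
  X=0: P(X=0) = 32/61, P(Y|X=0) = (9/16, 3/8, 1/16) → H(Y|X=0) = 1.24756
  X=1: P(X=1) = 29/61, P(Y|X=1) = (14/29, 13/29, 2/29) → H(Y|X=1) = 1.29216
H(Y|X) = (32/61)·1.24756 + (29/61)·1.29216 = 1.2688 bits

H(X,Y) = -Σ_{x,y} P(x,y) log₂ P(x,y). Per-cell terms -P(x,y)·log₂P(x,y):
  X=0: 0.51958, 0.46146, 0.16166
  X=1: 0.48733, 0.47531, 0.16166
Sum of the 6 terms: H(X,Y) = 2.2670 bits

Chain rule check:
  H(X) + H(Y|X) = 0.9983 + 1.2688 = 2.2671 bits
  H(X,Y) = 2.2670 bits
✓ Chain rule verified (Δ = 0.0001 is 4-dp rounding noise: each of the three values was rounded independently).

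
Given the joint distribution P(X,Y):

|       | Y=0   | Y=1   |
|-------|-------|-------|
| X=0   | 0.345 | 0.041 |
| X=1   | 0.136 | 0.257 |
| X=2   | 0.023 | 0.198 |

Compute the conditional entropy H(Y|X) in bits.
0.6607 bits

H(Y|X) = H(X,Y) - H(X)

H(X,Y) = -Σ_{x,y} P(x,y) log₂ P(x,y). Per-cell terms -P(x,y)·log₂P(x,y):
  X=0: 0.52969, 0.18894
  X=1: 0.39145, 0.50376
  X=2: 0.12517, 0.46261
Sum of the 6 terms: H(X,Y) = 2.2016 bits

Marginal of X (row sums):
  P(X=0) = 0.345 + 0.041 = 0.386
  P(X=1) = 0.136 + 0.257 = 0.393
  P(X=2) = 0.023 + 0.198 = 0.221
H(X) = -[0.386·log₂(0.386) + 0.393·log₂(0.393) + 0.221·log₂(0.221)]
  = 0.53010 + 0.52953 + 0.48131 = 1.5409 bits

H(Y|X) = H(X,Y) - H(X) = 2.2016 - 1.5409 = 0.6607 bits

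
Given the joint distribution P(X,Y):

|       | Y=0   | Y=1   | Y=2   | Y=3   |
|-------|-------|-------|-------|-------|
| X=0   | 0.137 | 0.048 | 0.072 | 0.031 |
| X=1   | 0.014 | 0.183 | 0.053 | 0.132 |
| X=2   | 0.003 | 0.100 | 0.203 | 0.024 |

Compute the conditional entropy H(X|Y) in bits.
1.2066 bits

H(X|Y) = H(X,Y) - H(Y)

H(X,Y) = -Σ_{x,y} P(x,y) log₂ P(x,y). Per-cell terms -P(x,y)·log₂P(x,y):
  X=0: 0.39288, 0.21028, 0.27330, 0.15536
  X=1: 0.08622, 0.44837, 0.22461, 0.38562
  X=2: 0.02514, 0.33219, 0.46699, 0.12914
Sum of the 12 terms: H(X,Y) = 3.1301 bits

Marginal of Y (column sums):
  P(Y=0) = 0.137 + 0.014 + 0.003 = 0.154
  P(Y=1) = 0.048 + 0.183 + 0.100 = 0.331
  P(Y=2) = 0.072 + 0.053 + 0.203 = 0.328
  P(Y=3) = 0.031 + 0.132 + 0.024 = 0.187
H(Y) = -[0.154·log₂(0.154) + 0.331·log₂(0.331) + 0.328·log₂(0.328) + 0.187·log₂(0.187)]
  = 0.41565 + 0.52798 + 0.52750 + 0.45233 = 1.9235 bits

H(X|Y) = H(X,Y) - H(Y) = 3.1301 - 1.9235 = 1.2066 bits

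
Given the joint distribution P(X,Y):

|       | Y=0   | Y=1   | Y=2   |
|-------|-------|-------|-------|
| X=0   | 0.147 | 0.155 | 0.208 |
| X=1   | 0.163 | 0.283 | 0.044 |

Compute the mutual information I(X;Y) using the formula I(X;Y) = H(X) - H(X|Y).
0.1113 bits

I(X;Y) = H(X) - H(X|Y)

Marginal of X (row sums):
  P(X=0) = 0.147 + 0.155 + 0.208 = 0.510
  P(X=1) = 0.163 + 0.283 + 0.044 = 0.490
H(X) = -[0.510·log₂(0.510) + 0.490·log₂(0.490)]
  = 0.49543 + 0.50428 = 0.99971 bits

Marginal of Y (column sums):
  P(Y=0) = 0.147 + 0.163 = 0.310
  P(Y=1) = 0.155 + 0.283 = 0.438
  P(Y=2) = 0.208 + 0.044 = 0.252
H(X|Y) = Σ_y P(y)·H(X|Y=y):
  Y=0: P(Y=0) = 0.310, P(X|Y=0) = (147/310, 163/310) → H(X|Y=0) = 0.99808
  Y=1: P(Y=1) = 0.438, P(X|Y=1) = (155/438, 283/438) → H(X|Y=1) = 0.93749
  Y=2: P(Y=2) = 0.252, P(X|Y=2) = (52/63, 11/63) → H(X|Y=2) = 0.66813
H(X|Y) = 0.310·0.99808 + 0.438·0.93749 + 0.252·0.66813 = 0.88839 bits

I(X;Y) = H(X) - H(X|Y) = 0.99971 - 0.88839 = 0.1113 bits

Cross-check via I(X;Y) = H(X) + H(Y) - H(X,Y): computing H(Y) from the column sums and H(X,Y) from the 6 cells in the same way gives H(Y) = 1.54655 bits and H(X,Y) = 2.43495 bits, so
I(X;Y) = 0.99971 + 1.54655 - 2.43495 = 0.1113 bits ✓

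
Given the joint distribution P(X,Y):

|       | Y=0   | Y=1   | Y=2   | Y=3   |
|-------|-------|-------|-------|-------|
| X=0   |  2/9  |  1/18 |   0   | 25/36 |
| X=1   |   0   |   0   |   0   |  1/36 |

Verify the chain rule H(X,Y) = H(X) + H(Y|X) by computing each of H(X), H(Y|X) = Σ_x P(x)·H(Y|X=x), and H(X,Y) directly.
H(X) = 0.1831 bits, H(Y|X) = 1.0397 bits, H(X,Y) = 1.2228 bits

Marginal of X (row sums):
  P(X=0) = 2/9 + 1/18 + 0 + 25/36 = 35/36
  P(X=1) = 0 + 0 + 0 + 1/36 = 1/36
H(X) = -[(35/36)·log₂(35/36) + (1/36)·log₂(1/36)]
  = 0.0395 + 0.1436 = 0.1831 bits

H(Y|X) = Σ_x P(x)·H(Y|X=x):
  X=0: P(X=0) = 35/36, P(Y|X=0) = (8/35, 2/35, 0, 5/7) → H(Y|X=0) = 1.0694
  X=1: P(X=1) = 1/36, P(Y|X=1) = (0, 0, 0, 1) → H(Y|X=1) = 0.0000
H(Y|X) = (35/36)·1.0694 + (1/36)·0.0000 = 1.0397 bits

H(X,Y) = -Σ_{x,y} P(x,y) log₂ P(x,y). Per-cell terms -P(x,y)·log₂P(x,y):
  X=0: 0.4822, 0.2317, 0.0000, 0.3653
  X=1: 0.0000, 0.0000, 0.0000, 0.1436
  (cells with P = 0 contribute 0)
Sum of the 8 terms: H(X,Y) = 1.2228 bits

Chain rule check:
  H(X) + H(Y|X) = 0.1831 + 1.0397 = 1.2228 bits
  H(X,Y) = 1.2228 bits
✓ Chain rule verified.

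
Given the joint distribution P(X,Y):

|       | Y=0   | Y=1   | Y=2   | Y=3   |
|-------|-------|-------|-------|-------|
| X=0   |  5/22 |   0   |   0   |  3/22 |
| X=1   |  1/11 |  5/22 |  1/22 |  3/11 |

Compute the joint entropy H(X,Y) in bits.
2.3920 bits

H(X,Y) = -Σ_{x,y} P(x,y) log₂ P(x,y). Per-cell terms -P(x,y)·log₂P(x,y):
  X=0: 0.4858, 0.0000, 0.0000, 0.3920
  X=1: 0.3145, 0.4858, 0.2027, 0.5112
  (cells with P = 0 contribute 0)
Sum of the 8 terms: H(X,Y) = 2.3920 bits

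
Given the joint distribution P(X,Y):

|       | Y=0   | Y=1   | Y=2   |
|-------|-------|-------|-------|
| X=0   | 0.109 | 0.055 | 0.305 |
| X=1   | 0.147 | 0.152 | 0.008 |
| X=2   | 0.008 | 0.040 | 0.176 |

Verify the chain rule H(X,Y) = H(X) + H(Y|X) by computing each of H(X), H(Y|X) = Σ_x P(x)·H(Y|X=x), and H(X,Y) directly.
H(X) = 1.5188 bits, H(Y|X) = 1.1404 bits, H(X,Y) = 2.6592 bits

Marginal of X (row sums):
  P(X=0) = 0.109 + 0.055 + 0.305 = 0.469
  P(X=1) = 0.147 + 0.152 + 0.008 = 0.307
  P(X=2) = 0.008 + 0.040 + 0.176 = 0.224
H(X) = -[0.469·log₂(0.469) + 0.307·log₂(0.307) + 0.224·log₂(0.224)]
  = 0.51231 + 0.52303 + 0.48349 = 1.5188 bits

H(Y|X) = Σ_x P(x)·H(Y|X=x):
  X=0: P(X=0) = 0.469, P(Y|X=0) = (109/469, 55/469, 305/469) → H(Y|X=0) = 1.25560
  X=1: P(X=1) = 0.307, P(Y|X=1) = (147/307, 152/307, 8/307) → H(Y|X=1) = 1.14797
  X=2: P(X=2) = 0.224, P(Y|X=2) = (1/28, 5/28, 11/14) → H(Y|X=2) = 0.88889
H(Y|X) = 0.469·1.25560 + 0.307·1.14797 + 0.224·0.88889 = 1.1404 bits

H(X,Y) = -Σ_{x,y} P(x,y) log₂ P(x,y). Per-cell terms -P(x,y)·log₂P(x,y):
  X=0: 0.34854, 0.23014, 0.52250
  X=1: 0.40662, 0.41311, 0.05573
  X=2: 0.05573, 0.18575, 0.44112
Sum of the 9 terms: H(X,Y) = 2.6592 bits

Chain rule check:
  H(X) + H(Y|X) = 1.5188 + 1.1404 = 2.6592 bits
  H(X,Y) = 2.6592 bits
✓ Chain rule verified.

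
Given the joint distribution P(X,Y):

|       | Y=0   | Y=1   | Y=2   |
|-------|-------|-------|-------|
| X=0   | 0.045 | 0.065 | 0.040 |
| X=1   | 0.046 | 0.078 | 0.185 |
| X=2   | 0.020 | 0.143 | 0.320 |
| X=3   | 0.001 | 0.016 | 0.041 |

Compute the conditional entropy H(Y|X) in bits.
1.2402 bits

H(Y|X) = H(X,Y) - H(X)

H(X,Y) = -Σ_{x,y} P(x,y) log₂ P(x,y). Per-cell terms -P(x,y)·log₂P(x,y):
  X=0: 0.201327, 0.256322, 0.185754
  X=1: 0.204342, 0.287070, 0.450365
  X=2: 0.112877, 0.401246, 0.526034
  X=3: 0.009966, 0.095453, 0.188938
Sum of the 12 terms: H(X,Y) = 2.91969 bits

Marginal of X (row sums):
  P(X=0) = 0.045 + 0.065 + 0.040 = 0.150
  P(X=1) = 0.046 + 0.078 + 0.185 = 0.309
  P(X=2) = 0.020 + 0.143 + 0.320 = 0.483
  P(X=3) = 0.001 + 0.016 + 0.041 = 0.058
H(X) = -[0.150·log₂(0.150) + 0.309·log₂(0.309) + 0.483·log₂(0.483) + 0.058·log₂(0.058)]
  = 0.410545 + 0.523545 + 0.507104 + 0.238253 = 1.67945 bits

H(Y|X) = H(X,Y) - H(X) = 2.91969 - 1.67945 = 1.2402 bits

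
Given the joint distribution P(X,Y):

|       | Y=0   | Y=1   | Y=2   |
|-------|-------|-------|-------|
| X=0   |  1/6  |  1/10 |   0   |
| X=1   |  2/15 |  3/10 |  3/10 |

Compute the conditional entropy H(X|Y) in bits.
0.6218 bits

H(X|Y) = H(X,Y) - H(Y)

H(X,Y) = -Σ_{x,y} P(x,y) log₂ P(x,y). Per-cell terms -P(x,y)·log₂P(x,y):
  X=0: 0.4308, 0.3322, 0.0000
  X=1: 0.3876, 0.5211, 0.5211
  (cells with P = 0 contribute 0)
Sum of the 6 terms: H(X,Y) = 2.1928 bits

Marginal of Y (column sums):
  P(Y=0) = 1/6 + 2/15 = 3/10
  P(Y=1) = 1/10 + 3/10 = 2/5
  P(Y=2) = 0 + 3/10 = 3/10
H(Y) = -[(3/10)·log₂(3/10) + (2/5)·log₂(2/5) + (3/10)·log₂(3/10)]
  = 0.5211 + 0.5288 + 0.5211 = 1.5710 bits

H(X|Y) = H(X,Y) - H(Y) = 2.1928 - 1.5710 = 0.6218 bits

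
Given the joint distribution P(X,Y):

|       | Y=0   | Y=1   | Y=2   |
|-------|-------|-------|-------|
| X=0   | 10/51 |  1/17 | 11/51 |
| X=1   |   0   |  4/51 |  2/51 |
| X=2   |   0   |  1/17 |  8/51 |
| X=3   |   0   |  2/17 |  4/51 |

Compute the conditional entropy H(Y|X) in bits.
1.1476 bits

H(Y|X) = H(X,Y) - H(X)

H(X,Y) = -Σ_{x,y} P(x,y) log₂ P(x,y). Per-cell terms -P(x,y)·log₂P(x,y):
  X=0: 0.46088, 0.24044, 0.47731
  X=1: 0.00000, 0.28803, 0.18323
  X=2: 0.00000, 0.24044, 0.41920
  X=3: 0.00000, 0.36323, 0.28803
  (cells with P = 0 contribute 0)
Sum of the 12 terms: H(X,Y) = 2.9608 bits

Marginal of X (row sums):
  P(X=0) = 10/51 + 1/17 + 11/51 = 8/17
  P(X=1) = 0 + 4/51 + 2/51 = 2/17
  P(X=2) = 0 + 1/17 + 8/51 = 11/51
  P(X=3) = 0 + 2/17 + 4/51 = 10/51
H(X) = -[(8/17)·log₂(8/17) + (2/17)·log₂(2/17) + (11/51)·log₂(11/51) + (10/51)·log₂(10/51)]
  = 0.51175 + 0.36323 + 0.47731 + 0.46088 = 1.8132 bits

H(Y|X) = H(X,Y) - H(X) = 2.9608 - 1.8132 = 1.1476 bits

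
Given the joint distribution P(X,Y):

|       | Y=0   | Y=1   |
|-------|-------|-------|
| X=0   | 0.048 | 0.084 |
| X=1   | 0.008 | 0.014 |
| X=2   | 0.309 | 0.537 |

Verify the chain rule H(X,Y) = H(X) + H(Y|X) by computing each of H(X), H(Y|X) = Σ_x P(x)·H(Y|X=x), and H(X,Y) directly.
H(X) = 0.7109 bits, H(Y|X) = 0.9468 bits, H(X,Y) = 1.6576 bits

Marginal of X (row sums):
  P(X=0) = 0.048 + 0.084 = 0.132
  P(X=1) = 0.008 + 0.014 = 0.022
  P(X=2) = 0.309 + 0.537 = 0.846
H(X) = -[0.132·log₂(0.132) + 0.022·log₂(0.022) + 0.846·log₂(0.846)]
  = 0.38562 + 0.12114 + 0.20411 = 0.7109 bits

H(Y|X) = Σ_x P(x)·H(Y|X=x):
  X=0: P(X=0) = 0.132, P(Y|X=0) = (4/11, 7/11) → H(Y|X=0) = 0.94566
  X=1: P(X=1) = 0.022, P(Y|X=1) = (4/11, 7/11) → H(Y|X=1) = 0.94566
  X=2: P(X=2) = 0.846, P(Y|X=2) = (103/282, 179/282) → H(Y|X=2) = 0.94695
H(Y|X) = 0.132·0.94566 + 0.022·0.94566 + 0.846·0.94695 = 0.9468 bits

H(X,Y) = -Σ_{x,y} P(x,y) log₂ P(x,y). Per-cell terms -P(x,y)·log₂P(x,y):
  X=0: 0.21028, 0.30017
  X=1: 0.05573, 0.08622
  X=2: 0.52355, 0.48169
Sum of the 6 terms: H(X,Y) = 1.6576 bits

Chain rule check:
  H(X) + H(Y|X) = 0.7109 + 0.9468 = 1.6577 bits
  H(X,Y) = 1.6576 bits
✓ Chain rule verified (Δ = 0.0001 is 4-dp rounding noise: each of the three values was rounded independently).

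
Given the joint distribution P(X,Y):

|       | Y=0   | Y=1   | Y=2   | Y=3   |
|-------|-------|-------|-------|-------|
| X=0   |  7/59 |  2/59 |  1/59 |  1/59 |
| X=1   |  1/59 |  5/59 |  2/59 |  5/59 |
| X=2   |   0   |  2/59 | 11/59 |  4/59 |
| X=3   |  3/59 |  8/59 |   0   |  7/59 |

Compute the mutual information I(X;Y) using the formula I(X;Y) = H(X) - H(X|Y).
0.4978 bits

I(X;Y) = H(X) - H(X|Y)

Marginal of X (row sums):
  P(X=0) = 7/59 + 2/59 + 1/59 + 1/59 = 11/59
  P(X=1) = 1/59 + 5/59 + 2/59 + 5/59 = 13/59
  P(X=2) = 0 + 2/59 + 11/59 + 4/59 = 17/59
  P(X=3) = 3/59 + 8/59 + 0 + 7/59 = 18/59
H(X) = -[(11/59)·log₂(11/59) + (13/59)·log₂(13/59) + (17/59)·log₂(17/59) + (18/59)·log₂(18/59)]
  = 0.4518 + 0.4808 + 0.5173 + 0.5225 = 1.9724 bits

Marginal of Y (column sums):
  P(Y=0) = 7/59 + 1/59 + 0 + 3/59 = 11/59
  P(Y=1) = 2/59 + 5/59 + 2/59 + 8/59 = 17/59
  P(Y=2) = 1/59 + 2/59 + 11/59 + 0 = 14/59
  P(Y=3) = 1/59 + 5/59 + 4/59 + 7/59 = 17/59
H(X|Y) = Σ_y P(y)·H(X|Y=y):
  Y=0: P(Y=0) = 11/59, P(X|Y=0) = (7/11, 1/11, 0, 3/11) → H(X|Y=0) = 1.2407
  Y=1: P(Y=1) = 17/59, P(X|Y=1) = (2/17, 5/17, 2/17, 8/17) → H(X|Y=1) = 1.7575
  Y=2: P(Y=2) = 14/59, P(X|Y=2) = (1/14, 1/7, 11/14, 0) → H(X|Y=2) = 0.9464
  Y=3: P(Y=3) = 17/59, P(X|Y=3) = (1/17, 5/17, 4/17, 7/17) → H(X|Y=3) = 1.7780
H(X|Y) = (11/59)·1.2407 + (17/59)·1.7575 + (14/59)·0.9464 + (17/59)·1.7780 = 1.4746 bits

I(X;Y) = H(X) - H(X|Y) = 1.9724 - 1.4746 = 0.4978 bits

Cross-check via I(X;Y) = H(X) + H(Y) - H(X,Y): computing H(Y) from the column sums and H(X,Y) from the 16 cells in the same way gives H(Y) = 1.9787 bits and H(X,Y) = 3.4533 bits, so
I(X;Y) = 1.9724 + 1.9787 - 3.4533 = 0.4978 bits ✓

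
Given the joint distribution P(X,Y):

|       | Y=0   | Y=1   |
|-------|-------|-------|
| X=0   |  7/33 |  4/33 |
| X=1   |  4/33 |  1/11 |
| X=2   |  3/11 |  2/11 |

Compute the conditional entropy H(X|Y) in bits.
1.5181 bits

H(X|Y) = H(X,Y) - H(Y)

H(X,Y) = -Σ_{x,y} P(x,y) log₂ P(x,y). Per-cell terms -P(x,y)·log₂P(x,y):
  X=0: 0.4745, 0.3690
  X=1: 0.3690, 0.3145
  X=2: 0.5112, 0.4472
Sum of the 6 terms: H(X,Y) = 2.4854 bits

Marginal of Y (column sums):
  P(Y=0) = 7/33 + 4/33 + 3/11 = 20/33
  P(Y=1) = 4/33 + 1/11 + 2/11 = 13/33
H(Y) = -[(20/33)·log₂(20/33) + (13/33)·log₂(13/33)]
  = 0.4379 + 0.5294 = 0.9673 bits

H(X|Y) = H(X,Y) - H(Y) = 2.4854 - 0.9673 = 1.5181 bits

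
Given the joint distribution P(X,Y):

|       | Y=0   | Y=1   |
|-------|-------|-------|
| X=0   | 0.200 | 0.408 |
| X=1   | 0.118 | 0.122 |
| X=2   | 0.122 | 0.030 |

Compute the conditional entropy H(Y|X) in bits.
0.9045 bits

H(Y|X) = H(X,Y) - H(X)

H(X,Y) = -Σ_{x,y} P(x,y) log₂ P(x,y). Per-cell terms -P(x,y)·log₂P(x,y):
  X=0: 0.46439, 0.52769
  X=1: 0.36381, 0.37028
  X=2: 0.37028, 0.15177
Sum of the 6 terms: H(X,Y) = 2.2482 bits

Marginal of X (row sums):
  P(X=0) = 0.200 + 0.408 = 0.608
  P(X=1) = 0.118 + 0.122 = 0.240
  P(X=2) = 0.122 + 0.030 = 0.152
H(X) = -[0.608·log₂(0.608) + 0.240·log₂(0.240) + 0.152·log₂(0.152)]
  = 0.43646 + 0.49413 + 0.41311 = 1.3437 bits

H(Y|X) = H(X,Y) - H(X) = 2.2482 - 1.3437 = 0.9045 bits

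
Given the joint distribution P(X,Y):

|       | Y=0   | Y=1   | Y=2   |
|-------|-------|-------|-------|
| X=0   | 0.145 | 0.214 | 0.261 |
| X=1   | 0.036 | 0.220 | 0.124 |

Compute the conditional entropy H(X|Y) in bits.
0.9133 bits

H(X|Y) = H(X,Y) - H(Y)

H(X,Y) = -Σ_{x,y} P(x,y) log₂ P(x,y). Per-cell terms -P(x,y)·log₂P(x,y):
  X=0: 0.40395, 0.47600, 0.50579
  X=1: 0.17265, 0.48057, 0.37344
Sum of the 6 terms: H(X,Y) = 2.4124 bits

Marginal of Y (column sums):
  P(Y=0) = 0.145 + 0.036 = 0.181
  P(Y=1) = 0.214 + 0.220 = 0.434
  P(Y=2) = 0.261 + 0.124 = 0.385
H(Y) = -[0.181·log₂(0.181) + 0.434·log₂(0.434) + 0.385·log₂(0.385)]
  = 0.44633 + 0.52264 + 0.53017 = 1.4991 bits

H(X|Y) = H(X,Y) - H(Y) = 2.4124 - 1.4991 = 0.9133 bits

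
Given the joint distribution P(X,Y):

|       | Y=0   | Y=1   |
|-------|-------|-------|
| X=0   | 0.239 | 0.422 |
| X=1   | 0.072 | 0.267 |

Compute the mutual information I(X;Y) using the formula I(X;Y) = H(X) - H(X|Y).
0.0175 bits

I(X;Y) = H(X) - H(X|Y)

Marginal of X (row sums):
  P(X=0) = 0.239 + 0.422 = 0.661
  P(X=1) = 0.072 + 0.267 = 0.339
H(X) = -[0.661·log₂(0.661) + 0.339·log₂(0.339)]
  = 0.3948 + 0.5291 = 0.9239 bits

Marginal of Y (column sums):
  P(Y=0) = 0.239 + 0.072 = 0.311
  P(Y=1) = 0.422 + 0.267 = 0.689
H(X|Y) = Σ_y P(y)·H(X|Y=y):
  Y=0: P(Y=0) = 0.311, P(X|Y=0) = (239/311, 72/311) → H(X|Y=0) = 0.7806
  Y=1: P(Y=1) = 0.689, P(X|Y=1) = (422/689, 267/689) → H(X|Y=1) = 0.9632
H(X|Y) = 0.311·0.7806 + 0.689·0.9632 = 0.9064 bits

I(X;Y) = H(X) - H(X|Y) = 0.9239 - 0.9064 = 0.0175 bits

Cross-check via I(X;Y) = H(X) + H(Y) - H(X,Y): computing H(Y) from the column sums and H(X,Y) from the 4 cells in the same way gives H(Y) = 0.8943 bits and H(X,Y) = 1.8007 bits, so
I(X;Y) = 0.9239 + 0.8943 - 1.8007 = 0.0175 bits ✓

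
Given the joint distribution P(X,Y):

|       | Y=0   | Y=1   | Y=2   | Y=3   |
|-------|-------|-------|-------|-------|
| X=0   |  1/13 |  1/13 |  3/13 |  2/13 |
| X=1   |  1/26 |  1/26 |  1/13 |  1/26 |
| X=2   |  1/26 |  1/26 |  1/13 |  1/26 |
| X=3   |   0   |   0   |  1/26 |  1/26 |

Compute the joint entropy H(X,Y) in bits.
3.4885 bits

H(X,Y) = -Σ_{x,y} P(x,y) log₂ P(x,y). Per-cell terms -P(x,y)·log₂P(x,y):
  X=0: 0.2846, 0.2846, 0.4882, 0.4155
  X=1: 0.1808, 0.1808, 0.2846, 0.1808
  X=2: 0.1808, 0.1808, 0.2846, 0.1808
  X=3: 0.0000, 0.0000, 0.1808, 0.1808
  (cells with P = 0 contribute 0)
Sum of the 16 terms: H(X,Y) = 3.4885 bits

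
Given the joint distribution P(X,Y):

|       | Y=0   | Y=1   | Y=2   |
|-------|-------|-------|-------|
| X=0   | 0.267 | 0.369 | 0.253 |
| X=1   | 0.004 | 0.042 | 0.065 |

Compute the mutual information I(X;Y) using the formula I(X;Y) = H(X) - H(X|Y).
0.0449 bits

I(X;Y) = H(X) - H(X|Y)

Marginal of X (row sums):
  P(X=0) = 0.267 + 0.369 + 0.253 = 0.889
  P(X=1) = 0.004 + 0.042 + 0.065 = 0.111
H(X) = -[0.889·log₂(0.889) + 0.111·log₂(0.111)]
  = 0.1509 + 0.3520 = 0.5029 bits

Marginal of Y (column sums):
  P(Y=0) = 0.267 + 0.004 = 0.271
  P(Y=1) = 0.369 + 0.042 = 0.411
  P(Y=2) = 0.253 + 0.065 = 0.318
H(X|Y) = Σ_y P(y)·H(X|Y=y):
  Y=0: P(Y=0) = 0.271, P(X|Y=0) = (267/271, 4/271) → H(X|Y=0) = 0.1109
  Y=1: P(Y=1) = 0.411, P(X|Y=1) = (123/137, 14/137) → H(X|Y=1) = 0.4759
  Y=2: P(Y=2) = 0.318, P(X|Y=2) = (253/318, 65/318) → H(X|Y=2) = 0.7306
H(X|Y) = 0.271·0.1109 + 0.411·0.4759 + 0.318·0.7306 = 0.4580 bits

I(X;Y) = H(X) - H(X|Y) = 0.5029 - 0.4580 = 0.0449 bits

Cross-check via I(X;Y) = H(X) + H(Y) - H(X,Y): computing H(Y) from the column sums and H(X,Y) from the 6 cells in the same way gives H(Y) = 1.5633 bits and H(X,Y) = 2.0213 bits, so
I(X;Y) = 0.5029 + 1.5633 - 2.0213 = 0.0449 bits ✓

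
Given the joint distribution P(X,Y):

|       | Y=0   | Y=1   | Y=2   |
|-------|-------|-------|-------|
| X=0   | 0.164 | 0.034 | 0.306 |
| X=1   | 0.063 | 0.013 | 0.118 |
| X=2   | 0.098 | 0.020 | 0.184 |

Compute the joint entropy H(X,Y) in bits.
2.7036 bits

H(X,Y) = -Σ_{x,y} P(x,y) log₂ P(x,y). Per-cell terms -P(x,y)·log₂P(x,y):
  X=0: 0.42775, 0.16586, 0.52277
  X=1: 0.25128, 0.08145, 0.36381
  X=2: 0.32841, 0.11288, 0.44937
Sum of the 9 terms: H(X,Y) = 2.7036 bits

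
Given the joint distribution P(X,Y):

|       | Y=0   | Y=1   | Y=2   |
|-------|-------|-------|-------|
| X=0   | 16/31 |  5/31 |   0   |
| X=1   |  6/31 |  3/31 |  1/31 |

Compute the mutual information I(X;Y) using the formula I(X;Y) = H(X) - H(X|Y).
0.0609 bits

I(X;Y) = H(X) - H(X|Y)

Marginal of X (row sums):
  P(X=0) = 16/31 + 5/31 + 0 = 21/31
  P(X=1) = 6/31 + 3/31 + 1/31 = 10/31
H(X) = -[(21/31)·log₂(21/31) + (10/31)·log₂(10/31)]
  = 0.38063 + 0.52654 = 0.90717 bits

Marginal of Y (column sums):
  P(Y=0) = 16/31 + 6/31 = 22/31
  P(Y=1) = 5/31 + 3/31 = 8/31
  P(Y=2) = 0 + 1/31 = 1/31
H(X|Y) = Σ_y P(y)·H(X|Y=y):
  Y=0: P(Y=0) = 22/31, P(X|Y=0) = (8/11, 3/11) → H(X|Y=0) = 0.84535
  Y=1: P(Y=1) = 8/31, P(X|Y=1) = (5/8, 3/8) → H(X|Y=1) = 0.95443
  Y=2: P(Y=2) = 1/31, P(X|Y=2) = (0, 1) → H(X|Y=2) = 0.00000
H(X|Y) = (22/31)·0.84535 + (8/31)·0.95443 + (1/31)·0.00000 = 0.84623 bits

I(X;Y) = H(X) - H(X|Y) = 0.90717 - 0.84623 = 0.0609 bits

Cross-check via I(X;Y) = H(X) + H(Y) - H(X,Y): computing H(Y) from the column sums and H(X,Y) from the 6 cells in the same way gives H(Y) = 1.01524 bits and H(X,Y) = 1.86148 bits, so
I(X;Y) = 0.90717 + 1.01524 - 1.86148 = 0.0609 bits ✓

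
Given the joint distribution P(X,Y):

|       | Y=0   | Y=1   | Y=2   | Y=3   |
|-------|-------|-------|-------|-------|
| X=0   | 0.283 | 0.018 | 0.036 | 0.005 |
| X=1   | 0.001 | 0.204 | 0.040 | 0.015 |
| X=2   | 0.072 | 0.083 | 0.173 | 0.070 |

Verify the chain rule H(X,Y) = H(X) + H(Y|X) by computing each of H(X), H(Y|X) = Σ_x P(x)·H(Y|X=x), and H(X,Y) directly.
H(X) = 1.5637 bits, H(Y|X) = 1.2991 bits, H(X,Y) = 2.8628 bits

Marginal of X (row sums):
  P(X=0) = 0.283 + 0.018 + 0.036 + 0.005 = 0.342
  P(X=1) = 0.001 + 0.204 + 0.040 + 0.015 = 0.260
  P(X=2) = 0.072 + 0.083 + 0.173 + 0.070 = 0.398
H(X) = -[0.342·log₂(0.342) + 0.260·log₂(0.260) + 0.398·log₂(0.398)]
  = 0.52939 + 0.50529 + 0.52901 = 1.5637 bits

H(Y|X) = Σ_x P(x)·H(Y|X=x):
  X=0: P(X=0) = 0.342, P(Y|X=0) = (283/342, 1/19, 2/19, 5/342) → H(Y|X=0) = 0.88065
  X=1: P(X=1) = 0.260, P(Y|X=1) = (1/260, 51/65, 2/13, 3/52) → H(Y|X=1) = 0.95831
  X=2: P(X=2) = 0.398, P(Y|X=2) = (36/199, 83/398, 173/398, 35/199) → H(Y|X=2) = 1.88134
H(Y|X) = 0.342·0.88065 + 0.260·0.95831 + 0.398·1.88134 = 1.2991 bits

H(X,Y) = -Σ_{x,y} P(x,y) log₂ P(x,y). Per-cell terms -P(x,y)·log₂P(x,y):
  X=0: 0.51538, 0.10433, 0.17265, 0.03822
  X=1: 0.00997, 0.46785, 0.18575, 0.09088
  X=2: 0.27330, 0.29803, 0.43789, 0.26856
Sum of the 12 terms: H(X,Y) = 2.8628 bits

Chain rule check:
  H(X) + H(Y|X) = 1.5637 + 1.2991 = 2.8628 bits
  H(X,Y) = 2.8628 bits
✓ Chain rule verified.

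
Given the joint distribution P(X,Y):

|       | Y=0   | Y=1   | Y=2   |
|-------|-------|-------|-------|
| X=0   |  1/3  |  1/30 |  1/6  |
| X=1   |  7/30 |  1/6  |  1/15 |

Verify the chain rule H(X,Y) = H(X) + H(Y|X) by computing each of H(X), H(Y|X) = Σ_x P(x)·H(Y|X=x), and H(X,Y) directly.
H(X) = 0.9968 bits, H(Y|X) = 1.3071 bits, H(X,Y) = 2.3039 bits

Marginal of X (row sums):
  P(X=0) = 1/3 + 1/30 + 1/6 = 8/15
  P(X=1) = 7/30 + 1/6 + 1/15 = 7/15
H(X) = -[(8/15)·log₂(8/15) + (7/15)·log₂(7/15)]
  = 0.4837 + 0.5131 = 0.9968 bits

H(Y|X) = Σ_x P(x)·H(Y|X=x):
  X=0: P(X=0) = 8/15, P(Y|X=0) = (5/8, 1/16, 5/16) → H(Y|X=0) = 1.1982
  X=1: P(X=1) = 7/15, P(Y|X=1) = (1/2, 5/14, 1/7) → H(Y|X=1) = 1.4316
H(Y|X) = (8/15)·1.1982 + (7/15)·1.4316 = 1.3071 bits

H(X,Y) = -Σ_{x,y} P(x,y) log₂ P(x,y). Per-cell terms -P(x,y)·log₂P(x,y):
  X=0: 0.5283, 0.1636, 0.4308
  X=1: 0.4899, 0.4308, 0.2605
Sum of the 6 terms: H(X,Y) = 2.3039 bits

Chain rule check:
  H(X) + H(Y|X) = 0.9968 + 1.3071 = 2.3039 bits
  H(X,Y) = 2.3039 bits
✓ Chain rule verified.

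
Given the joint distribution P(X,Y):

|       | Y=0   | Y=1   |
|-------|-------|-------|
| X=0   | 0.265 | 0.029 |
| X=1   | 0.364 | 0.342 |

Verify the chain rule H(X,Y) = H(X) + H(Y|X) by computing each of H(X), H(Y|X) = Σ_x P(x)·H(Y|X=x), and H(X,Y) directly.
H(X) = 0.8738 bits, H(Y|X) = 0.8421 bits, H(X,Y) = 1.7160 bits

Marginal of X (row sums):
  P(X=0) = 0.265 + 0.029 = 0.294
  P(X=1) = 0.364 + 0.342 = 0.706
H(X) = -[0.294·log₂(0.294) + 0.706·log₂(0.706)]
  = 0.5192369 + 0.3545955 = 0.8738 bits

H(Y|X) = Σ_x P(x)·H(Y|X=x):
  X=0: P(X=0) = 0.294, P(Y|X=0) = (265/294, 29/294) → H(Y|X=0) = 0.4646679
  X=1: P(X=1) = 0.706, P(Y|X=1) = (182/353, 171/353) → H(Y|X=1) = 0.9992994
H(Y|X) = 0.294·0.4646679 + 0.706·0.9992994 = 0.8421 bits

H(X,Y) = -Σ_{x,y} P(x,y) log₂ P(x,y). Per-cell terms -P(x,y)·log₂P(x,y):
  X=0: 0.5077230, 0.1481263
  X=1: 0.5307082, 0.5293927
Sum of the 4 terms: H(X,Y) = 1.7160 bits

Chain rule check:
  H(X) + H(Y|X) = 0.8738 + 0.8421 = 1.7159 bits
  H(X,Y) = 1.7160 bits
✓ Chain rule verified (Δ = 0.0001 is 4-dp rounding noise: each of the three values was rounded independently).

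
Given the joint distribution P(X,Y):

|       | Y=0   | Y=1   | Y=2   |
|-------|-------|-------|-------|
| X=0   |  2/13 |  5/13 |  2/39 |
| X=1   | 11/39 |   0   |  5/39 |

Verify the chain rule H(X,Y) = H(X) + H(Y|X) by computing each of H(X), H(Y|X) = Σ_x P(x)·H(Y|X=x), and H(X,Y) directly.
H(X) = 0.9766 bits, H(Y|X) = 1.0837 bits, H(X,Y) = 2.0604 bits

Marginal of X (row sums):
  P(X=0) = 2/13 + 5/13 + 2/39 = 23/39
  P(X=1) = 11/39 + 0 + 5/39 = 16/39
H(X) = -[(23/39)·log₂(23/39) + (16/39)·log₂(16/39)]
  = 0.4493 + 0.5273 = 0.9766 bits

H(Y|X) = Σ_x P(x)·H(Y|X=x):
  X=0: P(X=0) = 23/39, P(Y|X=0) = (6/23, 15/23, 2/23) → H(Y|X=0) = 1.2143
  X=1: P(X=1) = 16/39, P(Y|X=1) = (11/16, 0, 5/16) → H(Y|X=1) = 0.8960
H(Y|X) = (23/39)·1.2143 + (16/39)·0.8960 = 1.0837 bits

H(X,Y) = -Σ_{x,y} P(x,y) log₂ P(x,y). Per-cell terms -P(x,y)·log₂P(x,y):
  X=0: 0.4155, 0.5302, 0.2198
  X=1: 0.5150, 0.0000, 0.3799
  (cells with P = 0 contribute 0)
Sum of the 6 terms: H(X,Y) = 2.0604 bits

Chain rule check:
  H(X) + H(Y|X) = 0.9766 + 1.0837 = 2.0603 bits
  H(X,Y) = 2.0604 bits
✓ Chain rule verified (Δ = 0.0001 is 4-dp rounding noise: each of the three values was rounded independently).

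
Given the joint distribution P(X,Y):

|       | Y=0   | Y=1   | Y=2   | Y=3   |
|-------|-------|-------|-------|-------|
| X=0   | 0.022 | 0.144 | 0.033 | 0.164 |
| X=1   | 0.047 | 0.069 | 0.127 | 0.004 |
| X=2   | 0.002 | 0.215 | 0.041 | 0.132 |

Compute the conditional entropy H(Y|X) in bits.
1.5078 bits

H(Y|X) = H(X,Y) - H(X)

H(X,Y) = -Σ_{x,y} P(x,y) log₂ P(x,y). Per-cell terms -P(x,y)·log₂P(x,y):
  X=0: 0.1211, 0.4026, 0.1624, 0.4278
  X=1: 0.2073, 0.2662, 0.3781, 0.0319
  X=2: 0.0179, 0.4768, 0.1889, 0.3856
Sum of the 12 terms: H(X,Y) = 3.0666 bits

Marginal of X (row sums):
  P(X=0) = 0.022 + 0.144 + 0.033 + 0.164 = 0.363
  P(X=1) = 0.047 + 0.069 + 0.127 + 0.004 = 0.247
  P(X=2) = 0.002 + 0.215 + 0.041 + 0.132 = 0.390
H(X) = -[0.363·log₂(0.363) + 0.247·log₂(0.247) + 0.390·log₂(0.390)]
  = 0.5307 + 0.4983 + 0.5298 = 1.5588 bits

H(Y|X) = H(X,Y) - H(X) = 3.0666 - 1.5588 = 1.5078 bits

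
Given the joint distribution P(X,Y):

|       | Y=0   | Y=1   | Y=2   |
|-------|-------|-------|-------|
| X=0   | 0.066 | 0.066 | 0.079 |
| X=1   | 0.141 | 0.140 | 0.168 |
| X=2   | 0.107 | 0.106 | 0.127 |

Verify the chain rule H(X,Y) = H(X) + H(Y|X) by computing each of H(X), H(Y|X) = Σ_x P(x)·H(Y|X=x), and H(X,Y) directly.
H(X) = 1.5215 bits, H(Y|X) = 1.5797 bits, H(X,Y) = 3.1012 bits

Marginal of X (row sums):
  P(X=0) = 0.066 + 0.066 + 0.079 = 0.211
  P(X=1) = 0.141 + 0.140 + 0.168 = 0.449
  P(X=2) = 0.107 + 0.106 + 0.127 = 0.340
H(X) = -[0.211·log₂(0.211) + 0.449·log₂(0.449) + 0.340·log₂(0.340)]
  = 0.47363 + 0.51869 + 0.52917 = 1.5215 bits

H(Y|X) = Σ_x P(x)·H(Y|X=x):
  X=0: P(X=0) = 0.211, P(Y|X=0) = (66/211, 66/211, 79/211) → H(Y|X=0) = 1.57959
  X=1: P(X=1) = 0.449, P(Y|X=1) = (141/449, 140/449, 168/449) → H(Y|X=1) = 1.57965
  X=2: P(X=2) = 0.340, P(Y|X=2) = (107/340, 53/170, 127/340) → H(Y|X=2) = 1.57980
H(Y|X) = 0.211·1.57959 + 0.449·1.57965 + 0.340·1.57980 = 1.5797 bits

H(X,Y) = -Σ_{x,y} P(x,y) log₂ P(x,y). Per-cell terms -P(x,y)·log₂P(x,y):
  X=0: 0.25881, 0.25881, 0.28930
  X=1: 0.39850, 0.39711, 0.43234
  X=2: 0.34500, 0.34321, 0.37809
Sum of the 9 terms: H(X,Y) = 3.1012 bits

Chain rule check:
  H(X) + H(Y|X) = 1.5215 + 1.5797 = 3.1012 bits
  H(X,Y) = 3.1012 bits
✓ Chain rule verified.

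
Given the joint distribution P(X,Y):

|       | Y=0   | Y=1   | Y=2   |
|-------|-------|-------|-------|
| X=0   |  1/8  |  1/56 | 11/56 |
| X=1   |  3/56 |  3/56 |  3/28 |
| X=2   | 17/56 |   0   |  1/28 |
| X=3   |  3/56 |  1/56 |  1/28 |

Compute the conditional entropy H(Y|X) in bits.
1.0533 bits

H(Y|X) = H(X,Y) - H(X)

H(X,Y) = -Σ_{x,y} P(x,y) log₂ P(x,y). Per-cell terms -P(x,y)·log₂P(x,y):
  X=0: 0.3750, 0.1037, 0.4612
  X=1: 0.2262, 0.2262, 0.3453
  X=2: 0.5221, 0.0000, 0.1717
  X=3: 0.2262, 0.1037, 0.1717
  (cells with P = 0 contribute 0)
Sum of the 12 terms: H(X,Y) = 2.9330 bits

Marginal of X (row sums):
  P(X=0) = 1/8 + 1/56 + 11/56 = 19/56
  P(X=1) = 3/56 + 3/56 + 3/28 = 3/14
  P(X=2) = 17/56 + 0 + 1/28 = 19/56
  P(X=3) = 3/56 + 1/56 + 1/28 = 3/28
H(X) = -[(19/56)·log₂(19/56) + (3/14)·log₂(3/14) + (19/56)·log₂(19/56) + (3/28)·log₂(3/28)]
  = 0.5291 + 0.4762 + 0.5291 + 0.3453 = 1.8797 bits

H(Y|X) = H(X,Y) - H(X) = 2.9330 - 1.8797 = 1.0533 bits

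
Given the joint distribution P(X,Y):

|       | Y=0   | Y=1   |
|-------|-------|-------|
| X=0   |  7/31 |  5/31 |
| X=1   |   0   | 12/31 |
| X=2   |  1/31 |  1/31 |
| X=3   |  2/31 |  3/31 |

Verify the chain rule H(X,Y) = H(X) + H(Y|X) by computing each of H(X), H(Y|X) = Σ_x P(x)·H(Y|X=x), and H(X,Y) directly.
H(X) = 1.7397 bits, H(Y|X) = 0.6004 bits, H(X,Y) = 2.3401 bits

Marginal of X (row sums):
  P(X=0) = 7/31 + 5/31 = 12/31
  P(X=1) = 0 + 12/31 = 12/31
  P(X=2) = 1/31 + 1/31 = 2/31
  P(X=3) = 2/31 + 3/31 = 5/31
H(X) = -[(12/31)·log₂(12/31) + (12/31)·log₂(12/31) + (2/31)·log₂(2/31) + (5/31)·log₂(5/31)]
  = 0.53003 + 0.53003 + 0.25511 + 0.42456 = 1.7397 bits

H(Y|X) = Σ_x P(x)·H(Y|X=x):
  X=0: P(X=0) = 12/31, P(Y|X=0) = (7/12, 5/12) → H(Y|X=0) = 0.97987
  X=1: P(X=1) = 12/31, P(Y|X=1) = (0, 1) → H(Y|X=1) = 0.00000
  X=2: P(X=2) = 2/31, P(Y|X=2) = (1/2, 1/2) → H(Y|X=2) = 1.00000
  X=3: P(X=3) = 5/31, P(Y|X=3) = (2/5, 3/5) → H(Y|X=3) = 0.97095
H(Y|X) = (12/31)·0.97987 + (12/31)·0.00000 + (2/31)·1.00000 + (5/31)·0.97095 = 0.6004 bits

H(X,Y) = -Σ_{x,y} P(x,y) log₂ P(x,y). Per-cell terms -P(x,y)·log₂P(x,y):
  X=0: 0.48477, 0.42456
  X=1: 0.00000, 0.53003
  X=2: 0.15981, 0.15981
  X=3: 0.25511, 0.32605
  (cells with P = 0 contribute 0)
Sum of the 8 terms: H(X,Y) = 2.3401 bits

Chain rule check:
  H(X) + H(Y|X) = 1.7397 + 0.6004 = 2.3401 bits
  H(X,Y) = 2.3401 bits
✓ Chain rule verified.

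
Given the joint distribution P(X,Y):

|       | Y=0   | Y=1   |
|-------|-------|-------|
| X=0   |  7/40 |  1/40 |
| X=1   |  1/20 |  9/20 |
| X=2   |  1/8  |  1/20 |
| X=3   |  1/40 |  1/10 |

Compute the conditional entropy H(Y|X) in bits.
0.5845 bits

H(Y|X) = H(X,Y) - H(X)

H(X,Y) = -Σ_{x,y} P(x,y) log₂ P(x,y). Per-cell terms -P(x,y)·log₂P(x,y):
  X=0: 0.44005, 0.13305
  X=1: 0.21610, 0.51840
  X=2: 0.37500, 0.21610
  X=3: 0.13305, 0.33219
Sum of the 8 terms: H(X,Y) = 2.3639 bits

Marginal of X (row sums):
  P(X=0) = 7/40 + 1/40 = 1/5
  P(X=1) = 1/20 + 9/20 = 1/2
  P(X=2) = 1/8 + 1/20 = 7/40
  P(X=3) = 1/40 + 1/10 = 1/8
H(X) = -[(1/5)·log₂(1/5) + (1/2)·log₂(1/2) + (7/40)·log₂(7/40) + (1/8)·log₂(1/8)]
  = 0.46439 + 0.50000 + 0.44005 + 0.37500 = 1.7794 bits

H(Y|X) = H(X,Y) - H(X) = 2.3639 - 1.7794 = 0.5845 bits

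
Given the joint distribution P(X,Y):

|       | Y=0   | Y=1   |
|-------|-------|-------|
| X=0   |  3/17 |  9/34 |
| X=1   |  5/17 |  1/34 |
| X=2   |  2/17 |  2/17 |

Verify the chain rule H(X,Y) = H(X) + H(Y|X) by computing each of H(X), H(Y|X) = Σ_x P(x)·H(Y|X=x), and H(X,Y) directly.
H(X) = 1.5387 bits, H(Y|X) = 0.8058 bits, H(X,Y) = 2.3446 bits

Marginal of X (row sums):
  P(X=0) = 3/17 + 9/34 = 15/34
  P(X=1) = 5/17 + 1/34 = 11/34
  P(X=2) = 2/17 + 2/17 = 4/17
H(X) = -[(15/34)·log₂(15/34) + (11/34)·log₂(11/34) + (4/17)·log₂(4/17)]
  = 0.52084 + 0.52672 + 0.49117 = 1.5387 bits

H(Y|X) = Σ_x P(x)·H(Y|X=x):
  X=0: P(X=0) = 15/34, P(Y|X=0) = (2/5, 3/5) → H(Y|X=0) = 0.97095
  X=1: P(X=1) = 11/34, P(Y|X=1) = (10/11, 1/11) → H(Y|X=1) = 0.43950
  X=2: P(X=2) = 4/17, P(Y|X=2) = (1/2, 1/2) → H(Y|X=2) = 1.00000
H(Y|X) = (15/34)·0.97095 + (11/34)·0.43950 + (4/17)·1.00000 = 0.8058 bits

H(X,Y) = -Σ_{x,y} P(x,y) log₂ P(x,y). Per-cell terms -P(x,y)·log₂P(x,y):
  X=0: 0.44162, 0.50758
  X=1: 0.51927, 0.14963
  X=2: 0.36323, 0.36323
Sum of the 6 terms: H(X,Y) = 2.3446 bits

Chain rule check:
  H(X) + H(Y|X) = 1.5387 + 0.8058 = 2.3445 bits
  H(X,Y) = 2.3446 bits
✓ Chain rule verified (Δ = 0.0001 is 4-dp rounding noise: each of the three values was rounded independently).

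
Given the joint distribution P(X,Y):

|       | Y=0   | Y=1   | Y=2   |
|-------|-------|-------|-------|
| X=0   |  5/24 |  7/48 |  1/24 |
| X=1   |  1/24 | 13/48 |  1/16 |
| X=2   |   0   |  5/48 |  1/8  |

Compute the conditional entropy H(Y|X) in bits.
1.1869 bits

H(Y|X) = H(X,Y) - H(X)

H(X,Y) = -Σ_{x,y} P(x,y) log₂ P(x,y). Per-cell terms -P(x,y)·log₂P(x,y):
  X=0: 0.47147, 0.40507, 0.19104
  X=1: 0.19104, 0.51039, 0.25000
  X=2: 0.00000, 0.33990, 0.37500
  (cells with P = 0 contribute 0)
Sum of the 9 terms: H(X,Y) = 2.7339 bits

Marginal of X (row sums):
  P(X=0) = 5/24 + 7/48 + 1/24 = 19/48
  P(X=1) = 1/24 + 13/48 + 1/16 = 3/8
  P(X=2) = 0 + 5/48 + 1/8 = 11/48
H(X) = -[(19/48)·log₂(19/48) + (3/8)·log₂(3/8) + (11/48)·log₂(11/48)]
  = 0.52924 + 0.53064 + 0.48710 = 1.5470 bits

H(Y|X) = H(X,Y) - H(X) = 2.7339 - 1.5470 = 1.1869 bits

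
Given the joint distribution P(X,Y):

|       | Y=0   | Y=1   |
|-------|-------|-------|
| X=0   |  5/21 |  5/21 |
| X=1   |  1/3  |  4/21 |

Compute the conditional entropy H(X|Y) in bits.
0.9847 bits

H(X|Y) = H(X,Y) - H(Y)

H(X,Y) = -Σ_{x,y} P(x,y) log₂ P(x,y). Per-cell terms -P(x,y)·log₂P(x,y):
  X=0: 0.49295, 0.49295
  X=1: 0.52832, 0.45568
Sum of the 4 terms: H(X,Y) = 1.9699 bits

Marginal of Y (column sums):
  P(Y=0) = 5/21 + 1/3 = 4/7
  P(Y=1) = 5/21 + 4/21 = 3/7
H(Y) = -[(4/7)·log₂(4/7) + (3/7)·log₂(3/7)]
  = 0.46135 + 0.52388 = 0.9852 bits

H(X|Y) = H(X,Y) - H(Y) = 1.9699 - 0.9852 = 0.9847 bits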